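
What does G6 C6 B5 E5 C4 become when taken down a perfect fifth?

G6 → C6
C6 → F5
B5 → E5
E5 → A4
C4 → F3

C6 F5 E5 A4 F3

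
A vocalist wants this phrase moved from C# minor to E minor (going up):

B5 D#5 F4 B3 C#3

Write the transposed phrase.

D6 F#5 Ab4 D4 E3

From C# up to E is a minor third; apply that to each pitch.
B5 -> D6
D#5 -> F#5
F4 -> Ab4
B3 -> D4
C#3 -> E3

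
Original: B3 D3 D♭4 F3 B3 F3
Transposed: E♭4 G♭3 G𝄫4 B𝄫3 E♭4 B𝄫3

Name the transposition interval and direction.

up a diminished fourth

Take the first pair: B3 → Eb4. B to E spans 4 letter names, so the interval is some kind of fourth.
B3 to Eb4 is 4 semitones, which makes it a diminished fourth; the second version is higher, so the direction is up.
Checking another pair — F3 → Bbb3 — gives the same interval.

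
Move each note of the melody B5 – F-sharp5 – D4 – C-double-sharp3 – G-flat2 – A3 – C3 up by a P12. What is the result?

B5 becomes F#7
F#5 becomes C#7
D4 becomes A5
C##3 becomes G##4
Gb2 becomes Db4
A3 becomes E5
C3 becomes G4

F#7 C#7 A5 G##4 Db4 E5 G4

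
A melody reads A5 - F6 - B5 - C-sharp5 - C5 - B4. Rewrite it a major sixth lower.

A5 down a major sixth is C5.
A major sixth down from F6 gives Ab5.
A major sixth down from B5 gives D5.
C#5 down a major sixth is E4.
C5: a sixth down reaches E, and 9 semitones makes it Eb4.
A major sixth down from B4 gives D4.

C5 Ab5 D5 E4 Eb4 D4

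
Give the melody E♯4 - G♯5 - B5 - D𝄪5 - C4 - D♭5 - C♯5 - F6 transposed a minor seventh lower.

E#4 down a minor seventh is F##3.
G#5: a seventh down reaches A, and 10 semitones makes it A#4.
B5 down a minor seventh is C#5.
D##5 down a minor seventh is E##4.
C4: a seventh down reaches D, and 10 semitones makes it D3.
Db5 down a minor seventh is Eb4.
C#5: a seventh down reaches D, and 10 semitones makes it D#4.
F6: a seventh down reaches G, and 10 semitones makes it G5.

F##3 A#4 C#5 E##4 D3 Eb4 D#4 G5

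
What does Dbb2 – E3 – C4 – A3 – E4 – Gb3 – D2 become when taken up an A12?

Ab3 B#4 G#5 E#5 B#5 D5 A#3

Dbb2 → Ab3
E3 → B#4
C4 → G#5
A3 → E#5
E4 → B#5
Gb3 → D5
D2 → A#3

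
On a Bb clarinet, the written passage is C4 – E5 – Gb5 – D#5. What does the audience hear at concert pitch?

Written C4 on the Bb clarinet sounds as Bb3, a major second lower; apply that shift to every note.
C4 gives Bb3
E5 gives D5
Gb5 gives Fb5
D#5 gives C#5

Bb3 D5 Fb5 C#5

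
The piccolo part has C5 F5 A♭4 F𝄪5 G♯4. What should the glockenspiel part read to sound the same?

C4 F4 Ab3 F##4 G#3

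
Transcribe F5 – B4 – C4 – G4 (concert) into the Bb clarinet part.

G5 C#5 D4 A4

Written C4 sounds as Bb3 on the Bb clarinet, so concert pitches are written a major second up.
F5 gives G5
B4 gives C#5
C4 gives D4
G4 gives A4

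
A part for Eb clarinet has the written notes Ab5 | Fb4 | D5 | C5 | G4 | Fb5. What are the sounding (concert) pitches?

Written C4 on the Eb clarinet sounds as Eb4, a minor third higher; apply that shift to every note.
Ab5 -> Cb6
Fb4 -> Abb4
D5 -> F5
C5 -> Eb5
G4 -> Bb4
Fb5 -> Abb5

Cb6 Abb4 F5 Eb5 Bb4 Abb5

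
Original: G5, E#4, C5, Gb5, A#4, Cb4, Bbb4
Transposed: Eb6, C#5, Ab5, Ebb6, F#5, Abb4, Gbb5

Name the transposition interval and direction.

Take the first pair: G5 → Eb6. G to E spans 6 letter names, so the interval is some kind of sixth.
G5 to Eb6 is 8 semitones, which makes it a minor sixth; the second version is higher, so the direction is up.
Checking another pair — Bbb4 → Gbb5 — gives the same interval.

up a minor sixth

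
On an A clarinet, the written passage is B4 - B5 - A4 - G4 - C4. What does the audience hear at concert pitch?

The A clarinet sounds a minor third below written, so transpose each written note down a minor third.
B4 -> G#4
B5 -> G#5
A4 -> F#4
G4 -> E4
C4 -> A3

G#4 G#5 F#4 E4 A3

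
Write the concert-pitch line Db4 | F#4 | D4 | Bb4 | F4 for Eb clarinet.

Bb3 D#4 B3 G4 D4

Written C4 sounds as Eb4 on the Eb clarinet, so concert pitches are written a minor third down.
Db4 -> Bb3
F#4 -> D#4
D4 -> B3
Bb4 -> G4
F4 -> D4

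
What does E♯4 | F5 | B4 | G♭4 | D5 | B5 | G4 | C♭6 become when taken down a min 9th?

E#4 becomes D##3
F5 becomes E4
B4 becomes A#3
Gb4 becomes F3
D5 becomes C#4
B5 becomes A#4
G4 becomes F#3
Cb6 becomes Bb4

D##3 E4 A#3 F3 C#4 A#4 F#3 Bb4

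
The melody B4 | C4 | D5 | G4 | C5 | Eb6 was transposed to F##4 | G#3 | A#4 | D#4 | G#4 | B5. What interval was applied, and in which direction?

down a diminished fourth

Take the first pair: B4 → F##4. B to F spans 4 letter names, so the interval is some kind of fourth.
F##4 to B4 is 4 semitones, which makes it a diminished fourth; the second version is lower, so the direction is down.
Checking another pair — Eb6 → B5 — gives the same interval.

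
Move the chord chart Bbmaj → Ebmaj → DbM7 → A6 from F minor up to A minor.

F minor up to A minor is a major third; each chord root moves by that interval while the quality stays the same.
Bbmaj: root Bb up a major third → D, giving Dmaj.
Ebmaj: root Eb up a major third → G, giving Gmaj.
DbM7: root Db up a major third → F, giving FM7.
A6: root A up a major third → C#, giving C#6.

Dmaj Gmaj FM7 C#6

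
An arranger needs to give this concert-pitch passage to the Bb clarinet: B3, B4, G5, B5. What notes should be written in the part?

C#4 C#5 A5 C#6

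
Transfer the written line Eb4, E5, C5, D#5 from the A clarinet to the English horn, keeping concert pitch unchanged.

G4 G#5 E5 F##5

First find concert pitch: the A clarinet sounds a minor third below written, so Eb4 E5 C5 D#5 sounds C4 C#5 A4 B#4.
Then write for English horn: it sounds a perfect fifth below written, so the part must be a perfect fifth above concert.
C4 → G4
C#5 → G#5
A4 → E5
B#4 → F##5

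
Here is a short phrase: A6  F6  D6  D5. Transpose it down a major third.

A major third down from A6 gives F6.
F6: a third down reaches D, and 4 semitones makes it Db6.
D6 down a major third is Bb5.
D5 down a major third is Bb4.

F6 Db6 Bb5 Bb4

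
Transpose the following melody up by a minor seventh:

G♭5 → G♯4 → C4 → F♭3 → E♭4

Fb6 F#5 Bb4 Ebb4 Db5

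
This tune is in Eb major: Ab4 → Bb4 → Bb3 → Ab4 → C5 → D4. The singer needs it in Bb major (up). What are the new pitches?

Eb5 F5 F4 Eb5 G5 A4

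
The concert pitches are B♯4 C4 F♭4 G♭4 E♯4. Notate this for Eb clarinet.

G##4 A3 Db4 Eb4 C##4

The Eb clarinet sounds a minor third above written, so the written part must be a minor third below concert — transpose each note down.
B#4 gives G##4
C4 gives A3
Fb4 gives Db4
Gb4 gives Eb4
E#4 gives C##4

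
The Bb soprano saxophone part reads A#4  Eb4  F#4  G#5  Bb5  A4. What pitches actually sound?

G#4 Db4 E4 F#5 Ab5 G4

Written C4 on the Bb soprano saxophone sounds as Bb3, a major second lower; apply that shift to every note.
A#4 → G#4
Eb4 → Db4
F#4 → E4
G#5 → F#5
Bb5 → Ab5
A4 → G4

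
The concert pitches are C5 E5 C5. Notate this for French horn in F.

G5 B5 G5

The French horn in F sounds a perfect fifth below written, so the written part must be a perfect fifth above concert — transpose each note up.
C5 → G5
E5 → B5
C5 → G5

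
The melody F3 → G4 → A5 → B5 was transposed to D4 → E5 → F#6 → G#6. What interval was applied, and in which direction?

up a major sixth

Take the first pair: F3 → D4. F to D spans 6 letter names, so the interval is some kind of sixth.
F3 to D4 is 9 semitones, which makes it a major sixth; the second version is higher, so the direction is up.
Checking another pair — B5 → G#6 — gives the same interval.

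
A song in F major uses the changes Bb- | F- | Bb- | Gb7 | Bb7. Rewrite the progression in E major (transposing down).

A- E- A- F7 A7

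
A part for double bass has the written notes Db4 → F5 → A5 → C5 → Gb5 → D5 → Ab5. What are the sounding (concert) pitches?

Db3 F4 A4 C4 Gb4 D4 Ab4

The double bass sounds a perfect octave below written, so transpose each written note down a perfect octave.
Db4 becomes Db3
F5 becomes F4
A5 becomes A4
C5 becomes C4
Gb5 becomes Gb4
D5 becomes D4
Ab5 becomes Ab4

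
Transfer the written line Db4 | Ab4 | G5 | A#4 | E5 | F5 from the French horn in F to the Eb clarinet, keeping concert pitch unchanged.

Eb3 Bb3 A4 B#3 F#4 G4

First find concert pitch: the French horn in F sounds a perfect fifth below written, so Db4 Ab4 G5 A#4 E5 F5 sounds Gb3 Db4 C5 D#4 A4 Bb4.
Then write for Eb clarinet: it sounds a minor third above written, so the part must be a minor third below concert.
Gb3 → Eb3
Db4 → Bb3
C5 → A4
D#4 → B#3
A4 → F#4
Bb4 → G4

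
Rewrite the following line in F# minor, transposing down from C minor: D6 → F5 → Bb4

C minor to F# minor down is a diminished fifth, so every note moves down by that interval.
D6 to G#5
F5 to B4
Bb4 to E4

G#5 B4 E4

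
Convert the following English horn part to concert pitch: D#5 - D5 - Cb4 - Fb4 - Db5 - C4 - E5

G#4 G4 Fb3 Bbb3 Gb4 F3 A4

The English horn sounds a perfect fifth below written, so transpose each written note down a perfect fifth.
D#5 to G#4
D5 to G4
Cb4 to Fb3
Fb4 to Bbb3
Db5 to Gb4
C4 to F3
E5 to A4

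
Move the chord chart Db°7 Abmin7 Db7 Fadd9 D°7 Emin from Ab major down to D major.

G°7 Dmin7 G7 Badd9 G#°7 A#min

Ab major down to D major is a diminished fifth; each chord root moves by that interval while the quality stays the same.
Db°7: root Db down a diminished fifth → G, giving G°7.
Abmin7: root Ab down a diminished fifth → D, giving Dmin7.
Db7: root Db down a diminished fifth → G, giving G7.
Fadd9: root F down a diminished fifth → B, giving Badd9.
D°7: root D down a diminished fifth → G#, giving G#°7.
Emin: root E down a diminished fifth → A#, giving A#min.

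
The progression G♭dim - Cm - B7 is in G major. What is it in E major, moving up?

Ebdim Am G#7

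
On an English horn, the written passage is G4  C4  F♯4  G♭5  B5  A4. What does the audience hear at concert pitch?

C4 F3 B3 Cb5 E5 D4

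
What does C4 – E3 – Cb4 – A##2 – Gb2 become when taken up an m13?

Ab5 C5 Abb5 F##4 Ebb4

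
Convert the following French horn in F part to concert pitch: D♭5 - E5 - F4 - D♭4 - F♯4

Gb4 A4 Bb3 Gb3 B3

Written C4 on the French horn in F sounds as F3, a perfect fifth lower; apply that shift to every note.
Db5 becomes Gb4
E5 becomes A4
F4 becomes Bb3
Db4 becomes Gb3
F#4 becomes B3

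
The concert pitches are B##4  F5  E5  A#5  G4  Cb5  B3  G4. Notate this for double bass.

B##5 F6 E6 A#6 G5 Cb6 B4 G5

The double bass sounds a perfect octave below written, so the written part must be a perfect octave above concert — transpose each note up.
B##4 gives B##5
F5 gives F6
E5 gives E6
A#5 gives A#6
G4 gives G5
Cb5 gives Cb6
B3 gives B4
G4 gives G5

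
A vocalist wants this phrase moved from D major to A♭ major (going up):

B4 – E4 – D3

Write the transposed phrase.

From D up to A♭ is a diminished fifth; apply that to each pitch.
B4 becomes F5
E4 becomes Bb4
D3 becomes Ab3

F5 Bb4 Ab3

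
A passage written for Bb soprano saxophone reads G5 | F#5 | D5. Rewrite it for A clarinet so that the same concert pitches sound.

Ab5 G5 Eb5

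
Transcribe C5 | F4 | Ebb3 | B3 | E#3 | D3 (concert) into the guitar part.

C6 F5 Ebb4 B4 E#4 D4

Written C4 sounds as C3 on the guitar, so concert pitches are written a perfect octave up.
C5 to C6
F4 to F5
Ebb3 to Ebb4
B3 to B4
E#3 to E#4
D3 to D4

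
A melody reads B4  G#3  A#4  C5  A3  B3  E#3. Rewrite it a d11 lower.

F##3 D##2 E##3 G#3 E#2 F##2 B##1

B4 becomes F##3
G#3 becomes D##2
A#4 becomes E##3
C5 becomes G#3
A3 becomes E#2
B3 becomes F##2
E#3 becomes B##1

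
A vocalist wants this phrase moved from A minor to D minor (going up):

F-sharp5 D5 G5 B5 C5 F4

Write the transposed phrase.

A minor to D minor up is a perfect fourth, so every note moves up by that interval.
F#5 gives B5
D5 gives G5
G5 gives C6
B5 gives E6
C5 gives F5
F4 gives Bb4

B5 G5 C6 E6 F5 Bb4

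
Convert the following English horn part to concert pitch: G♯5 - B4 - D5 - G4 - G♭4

C#5 E4 G4 C4 Cb4

Written C4 on the English horn sounds as F3, a perfect fifth lower; apply that shift to every note.
G#5 becomes C#5
B4 becomes E4
D5 becomes G4
G4 becomes C4
Gb4 becomes Cb4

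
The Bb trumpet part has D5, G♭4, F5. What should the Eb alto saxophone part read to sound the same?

A5 Db5 C6

First find concert pitch: the Bb trumpet sounds a major second below written, so D5 G♭4 F5 sounds C5 Fb4 Eb5.
Then write for Eb alto saxophone: it sounds a major sixth below written, so the part must be a major sixth above concert.
C5 → A5
Fb4 → Db5
Eb5 → C6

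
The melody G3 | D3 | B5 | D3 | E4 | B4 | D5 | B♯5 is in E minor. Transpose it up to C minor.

Eb4 Bb3 G6 Bb3 C5 G5 Bb5 G#6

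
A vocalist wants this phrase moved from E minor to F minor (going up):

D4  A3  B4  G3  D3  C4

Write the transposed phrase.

E minor to F minor up is a minor second, so every note moves up by that interval.
D4 becomes Eb4
A3 becomes Bb3
B4 becomes C5
G3 becomes Ab3
D3 becomes Eb3
C4 becomes Db4

Eb4 Bb3 C5 Ab3 Eb3 Db4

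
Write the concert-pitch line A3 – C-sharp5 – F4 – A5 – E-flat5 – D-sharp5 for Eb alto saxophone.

F#4 A#5 D5 F#6 C6 B#5

Written C4 sounds as Eb3 on the Eb alto saxophone, so concert pitches are written a major sixth up.
A3 becomes F#4
C#5 becomes A#5
F4 becomes D5
A5 becomes F#6
Eb5 becomes C6
D#5 becomes B#5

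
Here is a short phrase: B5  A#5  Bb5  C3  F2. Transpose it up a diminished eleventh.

Eb7 D7 Ebb7 Fb4 Bbb3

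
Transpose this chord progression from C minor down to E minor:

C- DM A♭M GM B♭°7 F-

C minor down to E minor is a minor sixth; each chord root moves by that interval while the quality stays the same.
C-: root C down a minor sixth → E, giving E-.
DM: root D down a minor sixth → F#, giving F#M.
A♭M: root A♭ down a minor sixth → C, giving CM.
GM: root G down a minor sixth → B, giving BM.
B♭°7: root B♭ down a minor sixth → D, giving D°7.
F-: root F down a minor sixth → A, giving A-.

E- F#M CM BM D°7 A-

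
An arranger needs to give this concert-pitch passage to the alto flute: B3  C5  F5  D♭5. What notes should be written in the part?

Written C4 sounds as G3 on the alto flute, so concert pitches are written a perfect fourth up.
B3 gives E4
C5 gives F5
F5 gives Bb5
Db5 gives Gb5

E4 F5 Bb5 Gb5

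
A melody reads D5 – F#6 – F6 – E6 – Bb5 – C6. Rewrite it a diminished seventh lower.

E#4 G##5 G#5 F##5 C#5 D#5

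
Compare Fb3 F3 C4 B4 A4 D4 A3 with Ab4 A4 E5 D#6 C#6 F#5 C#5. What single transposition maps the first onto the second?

Take the first pair: Fb3 → Ab4. F to A spans 10 letter names, so the interval is some kind of tenth.
Fb3 to Ab4 is 16 semitones, which makes it a major tenth; the second version is higher, so the direction is up.
Checking another pair — A3 → C#5 — gives the same interval.

up a major tenth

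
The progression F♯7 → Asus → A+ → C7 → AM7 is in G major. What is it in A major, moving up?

G#7 Bsus B+ D7 BM7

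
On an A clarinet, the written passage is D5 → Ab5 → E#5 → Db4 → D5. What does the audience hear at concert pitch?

The A clarinet sounds a minor third below written, so transpose each written note down a minor third.
D5 -> B4
Ab5 -> F5
E#5 -> C##5
Db4 -> Bb3
D5 -> B4

B4 F5 C##5 Bb3 B4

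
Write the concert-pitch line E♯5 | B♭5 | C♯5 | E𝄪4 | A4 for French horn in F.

The French horn in F sounds a perfect fifth below written, so the written part must be a perfect fifth above concert — transpose each note up.
E#5 gives B#5
Bb5 gives F6
C#5 gives G#5
E##4 gives B##4
A4 gives E5

B#5 F6 G#5 B##4 E5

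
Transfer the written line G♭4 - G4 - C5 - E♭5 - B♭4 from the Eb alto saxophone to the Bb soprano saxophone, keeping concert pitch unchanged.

First find concert pitch: the Eb alto saxophone sounds a major sixth below written, so G♭4 G4 C5 E♭5 B♭4 sounds Bbb3 Bb3 Eb4 Gb4 Db4.
Then write for Bb soprano saxophone: it sounds a major second below written, so the part must be a major second above concert.
Bbb3 → Cb4
Bb3 → C4
Eb4 → F4
Gb4 → Ab4
Db4 → Eb4

Cb4 C4 F4 Ab4 Eb4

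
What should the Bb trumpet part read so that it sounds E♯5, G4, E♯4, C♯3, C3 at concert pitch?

F##5 A4 F##4 D#3 D3

The Bb trumpet sounds a major second below written, so the written part must be a major second above concert — transpose each note up.
E#5 -> F##5
G4 -> A4
E#4 -> F##4
C#3 -> D#3
C3 -> D3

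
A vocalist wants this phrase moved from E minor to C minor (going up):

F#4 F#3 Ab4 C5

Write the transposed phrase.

D5 D4 Fb5 Ab5

E minor to C minor up is a minor sixth, so every note moves up by that interval.
F#4 becomes D5
F#3 becomes D4
Ab4 becomes Fb5
C5 becomes Ab5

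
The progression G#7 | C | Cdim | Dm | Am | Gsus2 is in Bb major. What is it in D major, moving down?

B#7 E Edim F#m C#m Bsus2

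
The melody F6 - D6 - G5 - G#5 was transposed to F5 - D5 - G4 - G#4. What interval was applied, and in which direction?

down a perfect octave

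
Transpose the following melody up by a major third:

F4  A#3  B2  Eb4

A4 C##4 D#3 G4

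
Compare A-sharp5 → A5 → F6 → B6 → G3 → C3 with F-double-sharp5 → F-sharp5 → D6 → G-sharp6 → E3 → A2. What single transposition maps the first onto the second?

From A#5 to F##5 is 3 letter names — a third of some quality.
F##5 to A#5 is 3 semitones, which makes it a minor third; the second version is lower, so the direction is down.
Checking another pair — C3 → A2 — gives the same interval.

down a minor third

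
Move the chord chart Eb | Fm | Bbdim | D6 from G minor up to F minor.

Db Ebm Abdim C6

G minor up to F minor is a minor seventh; each chord root moves by that interval while the quality stays the same.
Eb: root Eb up a minor seventh → Db, giving Db.
Fm: root F up a minor seventh → Eb, giving Ebm.
Bbdim: root Bb up a minor seventh → Ab, giving Abdim.
D6: root D up a minor seventh → C, giving C6.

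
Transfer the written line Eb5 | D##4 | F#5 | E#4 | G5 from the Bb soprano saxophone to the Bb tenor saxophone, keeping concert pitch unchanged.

First find concert pitch: the Bb soprano saxophone sounds a major second below written, so Eb5 D##4 F#5 E#4 G5 sounds Db5 C##4 E5 D#4 F5.
Then write for Bb tenor saxophone: it sounds a major ninth below written, so the part must be a major ninth above concert.
Db5 → Eb6
C##4 → D##5
E5 → F#6
D#4 → E#5
F5 → G6

Eb6 D##5 F#6 E#5 G6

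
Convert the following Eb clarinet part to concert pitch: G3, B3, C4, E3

Bb3 D4 Eb4 G3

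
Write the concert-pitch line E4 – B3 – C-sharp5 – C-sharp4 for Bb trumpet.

F#4 C#4 D#5 D#4

Written C4 sounds as Bb3 on the Bb trumpet, so concert pitches are written a major second up.
E4 gives F#4
B3 gives C#4
C#5 gives D#5
C#4 gives D#4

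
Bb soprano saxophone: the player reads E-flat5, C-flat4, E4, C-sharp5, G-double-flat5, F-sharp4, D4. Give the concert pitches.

Db5 Bbb3 D4 B4 Fbb5 E4 C4

The Bb soprano saxophone sounds a major second below written, so transpose each written note down a major second.
Eb5 becomes Db5
Cb4 becomes Bbb3
E4 becomes D4
C#5 becomes B4
Gbb5 becomes Fbb5
F#4 becomes E4
D4 becomes C4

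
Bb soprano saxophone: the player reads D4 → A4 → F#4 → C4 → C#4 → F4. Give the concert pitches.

Written C4 on the Bb soprano saxophone sounds as Bb3, a major second lower; apply that shift to every note.
D4 to C4
A4 to G4
F#4 to E4
C4 to Bb3
C#4 to B3
F4 to Eb4

C4 G4 E4 Bb3 B3 Eb4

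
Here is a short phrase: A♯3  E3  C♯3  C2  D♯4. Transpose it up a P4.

A#3 up a perfect fourth is D#4.
A perfect fourth up from E3 gives A3.
C#3 up a perfect fourth is F#3.
C2 up a perfect fourth is F2.
D#4 up a perfect fourth is G#4.

D#4 A3 F#3 F2 G#4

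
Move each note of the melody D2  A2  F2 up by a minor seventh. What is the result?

D2 up a minor seventh is C3.
A2 up a minor seventh is G3.
F2 up a minor seventh is Eb3.

C3 G3 Eb3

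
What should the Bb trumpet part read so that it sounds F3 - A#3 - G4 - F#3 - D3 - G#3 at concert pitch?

Written C4 sounds as Bb3 on the Bb trumpet, so concert pitches are written a major second up.
F3 becomes G3
A#3 becomes B#3
G4 becomes A4
F#3 becomes G#3
D3 becomes E3
G#3 becomes A#3

G3 B#3 A4 G#3 E3 A#3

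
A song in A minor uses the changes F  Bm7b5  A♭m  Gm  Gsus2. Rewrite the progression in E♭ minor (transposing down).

Cb Fm7b5 Ebbm Dbm Dbsus2

A minor down to E♭ minor is an augmented fourth; each chord root moves by that interval while the quality stays the same.
F: root F down an augmented fourth → Cb, giving Cb.
Bm7b5: root B down an augmented fourth → F, giving Fm7b5.
A♭m: root A♭ down an augmented fourth → Ebb, giving Ebbm.
Gm: root G down an augmented fourth → Db, giving Dbm.
Gsus2: root G down an augmented fourth → Db, giving Dbsus2.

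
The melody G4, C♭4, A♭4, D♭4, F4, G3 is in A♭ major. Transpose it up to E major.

D#5 G4 E5 A4 C#5 D#4

From A♭ up to E is an augmented fifth; apply that to each pitch.
G4 gives D#5
Cb4 gives G4
Ab4 gives E5
Db4 gives A4
F4 gives C#5
G3 gives D#4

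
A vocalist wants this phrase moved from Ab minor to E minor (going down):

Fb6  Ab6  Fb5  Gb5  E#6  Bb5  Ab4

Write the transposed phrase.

From Ab down to E is a diminished fourth; apply that to each pitch.
Fb6 → C6
Ab6 → E6
Fb5 → C5
Gb5 → D5
E#6 → B##5
Bb5 → F#5
Ab4 → E4

C6 E6 C5 D5 B##5 F#5 E4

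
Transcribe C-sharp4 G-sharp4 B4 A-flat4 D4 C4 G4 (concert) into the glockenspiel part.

C#2 G#2 B2 Ab2 D2 C2 G2

Written C4 sounds as C6 on the glockenspiel, so concert pitches are written a perfect fifteenth down.
C#4 → C#2
G#4 → G#2
B4 → B2
Ab4 → Ab2
D4 → D2
C4 → C2
G4 → G2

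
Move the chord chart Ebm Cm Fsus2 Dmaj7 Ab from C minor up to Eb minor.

C minor up to Eb minor is a minor third; each chord root moves by that interval while the quality stays the same.
Ebm: root Eb up a minor third → Gb, giving Gbm.
Cm: root C up a minor third → Eb, giving Ebm.
Fsus2: root F up a minor third → Ab, giving Absus2.
Dmaj7: root D up a minor third → F, giving Fmaj7.
Ab: root Ab up a minor third → Cb, giving Cb.

Gbm Ebm Absus2 Fmaj7 Cb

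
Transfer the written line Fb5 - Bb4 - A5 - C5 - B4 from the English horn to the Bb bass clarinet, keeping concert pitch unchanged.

Cb6 F5 E6 G5 F#5

First find concert pitch: the English horn sounds a perfect fifth below written, so Fb5 Bb4 A5 C5 B4 sounds Bbb4 Eb4 D5 F4 E4.
Then write for Bb bass clarinet: it sounds a major ninth below written, so the part must be a major ninth above concert.
Bbb4 → Cb6
Eb4 → F5
D5 → E6
F4 → G5
E4 → F#5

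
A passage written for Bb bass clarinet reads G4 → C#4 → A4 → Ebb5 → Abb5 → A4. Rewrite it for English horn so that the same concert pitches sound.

C4 F#3 D4 Abb4 Dbb5 D4

First find concert pitch: the Bb bass clarinet sounds a major ninth below written, so G4 C#4 A4 Ebb5 Abb5 A4 sounds F3 B2 G3 Dbb4 Gbb4 G3.
Then write for English horn: it sounds a perfect fifth below written, so the part must be a perfect fifth above concert.
F3 → C4
B2 → F#3
G3 → D4
Dbb4 → Abb4
Gbb4 → Dbb5
G3 → D4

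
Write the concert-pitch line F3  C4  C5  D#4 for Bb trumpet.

The Bb trumpet sounds a major second below written, so the written part must be a major second above concert — transpose each note up.
F3 gives G3
C4 gives D4
C5 gives D5
D#4 gives E#4

G3 D4 D5 E#4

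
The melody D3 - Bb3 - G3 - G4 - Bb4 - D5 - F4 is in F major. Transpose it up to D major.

From F up to D is a major sixth; apply that to each pitch.
D3 → B3
Bb3 → G4
G3 → E4
G4 → E5
Bb4 → G5
D5 → B5
F4 → D5

B3 G4 E4 E5 G5 B5 D5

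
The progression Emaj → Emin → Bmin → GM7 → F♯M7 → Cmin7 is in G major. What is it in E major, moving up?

C#maj C#min G#min EM7 D#M7 Amin7

G major up to E major is a major sixth; each chord root moves by that interval while the quality stays the same.
Emaj: root E up a major sixth → C#, giving C#maj.
Emin: root E up a major sixth → C#, giving C#min.
Bmin: root B up a major sixth → G#, giving G#min.
GM7: root G up a major sixth → E, giving EM7.
F♯M7: root F♯ up a major sixth → D#, giving D#M7.
Cmin7: root C up a major sixth → A, giving Amin7.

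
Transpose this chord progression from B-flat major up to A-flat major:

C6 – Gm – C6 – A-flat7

B-flat major up to A-flat major is a minor seventh; each chord root moves by that interval while the quality stays the same.
C6: root C up a minor seventh → Bb, giving Bb6.
Gm: root G up a minor seventh → F, giving Fm.
C6: root C up a minor seventh → Bb, giving Bb6.
A-flat7: root A-flat up a minor seventh → Gb, giving Gb7.

Bb6 Fm Bb6 Gb7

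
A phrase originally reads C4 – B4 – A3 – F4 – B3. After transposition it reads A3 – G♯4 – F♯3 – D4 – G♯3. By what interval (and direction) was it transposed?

down a minor third

From C4 to A3 is 3 letter names — a third of some quality.
A3 to C4 is 3 semitones, which makes it a minor third; the second version is lower, so the direction is down.
Checking another pair — B3 → G#3 — gives the same interval.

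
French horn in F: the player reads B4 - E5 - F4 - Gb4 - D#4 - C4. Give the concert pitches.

E4 A4 Bb3 Cb4 G#3 F3

The French horn in F sounds a perfect fifth below written, so transpose each written note down a perfect fifth.
B4 -> E4
E5 -> A4
F4 -> Bb3
Gb4 -> Cb4
D#4 -> G#3
C4 -> F3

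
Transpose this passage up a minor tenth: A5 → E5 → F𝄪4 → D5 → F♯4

A5 up a minor tenth is C7.
A minor tenth up from E5 gives G6.
F##4: a tenth up reaches A, and 15 semitones makes it A#5.
D5: a tenth up reaches F, and 15 semitones makes it F6.
F#4 up a minor tenth is A5.

C7 G6 A#5 F6 A5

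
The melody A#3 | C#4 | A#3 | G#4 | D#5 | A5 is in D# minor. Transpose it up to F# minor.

C#4 E4 C#4 B4 F#5 C6

D# minor to F# minor up is a minor third, so every note moves up by that interval.
A#3 → C#4
C#4 → E4
A#3 → C#4
G#4 → B4
D#5 → F#5
A5 → C6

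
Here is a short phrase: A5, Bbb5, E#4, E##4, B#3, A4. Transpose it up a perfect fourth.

A5 up a perfect fourth is D6.
Bbb5: a fourth up reaches E, and 5 semitones makes it Ebb6.
E#4 up a perfect fourth is A#4.
E##4: a fourth up reaches A, and 5 semitones makes it A##4.
B#3: a fourth up reaches E, and 5 semitones makes it E#4.
A perfect fourth up from A4 gives D5.

D6 Ebb6 A#4 A##4 E#4 D5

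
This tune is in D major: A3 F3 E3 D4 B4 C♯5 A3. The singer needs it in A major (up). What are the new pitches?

D major to A major up is a perfect fifth, so every note moves up by that interval.
A3 → E4
F3 → C4
E3 → B3
D4 → A4
B4 → F#5
C#5 → G#5
A3 → E4

E4 C4 B3 A4 F#5 G#5 E4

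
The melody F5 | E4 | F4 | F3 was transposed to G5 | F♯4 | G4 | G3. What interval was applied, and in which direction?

up a major second

Take the first pair: F5 → G5. F to G spans 2 letter names, so the interval is some kind of second.
F5 to G5 is 2 semitones, which makes it a major second; the second version is higher, so the direction is up.
Checking another pair — F3 → G3 — gives the same interval.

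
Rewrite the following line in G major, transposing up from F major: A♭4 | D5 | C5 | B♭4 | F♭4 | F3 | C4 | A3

From F up to G is a major second; apply that to each pitch.
Ab4 to Bb4
D5 to E5
C5 to D5
Bb4 to C5
Fb4 to Gb4
F3 to G3
C4 to D4
A3 to B3

Bb4 E5 D5 C5 Gb4 G3 D4 B3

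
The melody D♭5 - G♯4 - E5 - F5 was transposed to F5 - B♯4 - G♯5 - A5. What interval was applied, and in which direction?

up a major third

Take the first pair: Db5 → F5. D to F spans 3 letter names, so the interval is some kind of third.
Db5 to F5 is 4 semitones, which makes it a major third; the second version is higher, so the direction is up.
Checking another pair — F5 → A5 — gives the same interval.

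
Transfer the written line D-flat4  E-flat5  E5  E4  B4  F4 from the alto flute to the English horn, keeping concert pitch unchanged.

Eb4 F5 F#5 F#4 C#5 G4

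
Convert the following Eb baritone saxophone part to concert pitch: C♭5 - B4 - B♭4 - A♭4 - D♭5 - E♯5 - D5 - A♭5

The Eb baritone saxophone sounds a major thirteenth below written, so transpose each written note down a major thirteenth.
Cb5 gives Ebb3
B4 gives D3
Bb4 gives Db3
Ab4 gives Cb3
Db5 gives Fb3
E#5 gives G#3
D5 gives F3
Ab5 gives Cb4

Ebb3 D3 Db3 Cb3 Fb3 G#3 F3 Cb4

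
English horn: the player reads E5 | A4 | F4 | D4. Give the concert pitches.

Written C4 on the English horn sounds as F3, a perfect fifth lower; apply that shift to every note.
E5 -> A4
A4 -> D4
F4 -> Bb3
D4 -> G3

A4 D4 Bb3 G3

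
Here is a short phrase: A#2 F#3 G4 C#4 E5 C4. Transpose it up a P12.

A#2: a twelfth up reaches E, and 19 semitones makes it E#4.
A perfect twelfth up from F#3 gives C#5.
G4 up a perfect twelfth is D6.
C#4 up a perfect twelfth is G#5.
E5 up a perfect twelfth is B6.
C4: a twelfth up reaches G, and 19 semitones makes it G5.

E#4 C#5 D6 G#5 B6 G5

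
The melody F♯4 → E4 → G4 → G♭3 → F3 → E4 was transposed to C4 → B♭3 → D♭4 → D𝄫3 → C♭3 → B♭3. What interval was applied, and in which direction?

down an augmented fourth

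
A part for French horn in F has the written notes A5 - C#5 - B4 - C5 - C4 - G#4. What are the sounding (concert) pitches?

The French horn in F sounds a perfect fifth below written, so transpose each written note down a perfect fifth.
A5 becomes D5
C#5 becomes F#4
B4 becomes E4
C5 becomes F4
C4 becomes F3
G#4 becomes C#4

D5 F#4 E4 F4 F3 C#4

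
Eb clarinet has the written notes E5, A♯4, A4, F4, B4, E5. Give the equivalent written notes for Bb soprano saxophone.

A5 D#5 D5 Bb4 E5 A5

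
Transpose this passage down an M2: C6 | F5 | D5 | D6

Bb5 Eb5 C5 C6

C6: a second down reaches B, and 2 semitones makes it Bb5.
A major second down from F5 gives Eb5.
D5: a second down reaches C, and 2 semitones makes it C5.
D6: a second down reaches C, and 2 semitones makes it C6.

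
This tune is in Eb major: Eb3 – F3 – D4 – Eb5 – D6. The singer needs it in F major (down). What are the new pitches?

F2 G2 E3 F4 E5

Eb major to F major down is a minor seventh, so every note moves down by that interval.
Eb3 gives F2
F3 gives G2
D4 gives E3
Eb5 gives F4
D6 gives E5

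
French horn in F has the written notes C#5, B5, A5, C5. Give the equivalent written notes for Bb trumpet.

G#4 F#5 E5 G4

First find concert pitch: the French horn in F sounds a perfect fifth below written, so C#5 B5 A5 C5 sounds F#4 E5 D5 F4.
Then write for Bb trumpet: it sounds a major second below written, so the part must be a major second above concert.
F#4 → G#4
E5 → F#5
D5 → E5
F4 → G4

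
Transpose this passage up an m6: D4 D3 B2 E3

Bb4 Bb3 G3 C4

A minor sixth up from D4 gives Bb4.
D3: a sixth up reaches B, and 8 semitones makes it Bb3.
B2: a sixth up reaches G, and 8 semitones makes it G3.
A minor sixth up from E3 gives C4.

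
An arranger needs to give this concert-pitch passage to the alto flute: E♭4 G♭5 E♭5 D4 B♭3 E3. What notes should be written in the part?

Ab4 Cb6 Ab5 G4 Eb4 A3

Written C4 sounds as G3 on the alto flute, so concert pitches are written a perfect fourth up.
Eb4 -> Ab4
Gb5 -> Cb6
Eb5 -> Ab5
D4 -> G4
Bb3 -> Eb4
E3 -> A3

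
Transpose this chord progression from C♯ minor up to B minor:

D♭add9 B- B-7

Cbadd9 A- A-7

C♯ minor up to B minor is a minor seventh; each chord root moves by that interval while the quality stays the same.
D♭add9: root D♭ up a minor seventh → Cb, giving Cbadd9.
B-: root B up a minor seventh → A, giving A-.
B-7: root B up a minor seventh → A, giving A-7.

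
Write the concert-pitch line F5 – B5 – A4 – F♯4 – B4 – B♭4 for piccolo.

F4 B4 A3 F#3 B3 Bb3

Written C4 sounds as C5 on the piccolo, so concert pitches are written a perfect octave down.
F5 gives F4
B5 gives B4
A4 gives A3
F#4 gives F#3
B4 gives B3
Bb4 gives Bb3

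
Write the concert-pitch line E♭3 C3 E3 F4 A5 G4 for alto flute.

Ab3 F3 A3 Bb4 D6 C5

Written C4 sounds as G3 on the alto flute, so concert pitches are written a perfect fourth up.
Eb3 -> Ab3
C3 -> F3
E3 -> A3
F4 -> Bb4
A5 -> D6
G4 -> C5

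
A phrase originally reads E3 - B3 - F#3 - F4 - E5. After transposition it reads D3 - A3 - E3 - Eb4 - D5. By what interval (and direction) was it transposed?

Take the first pair: E3 → D3. E to D spans 2 letter names, so the interval is some kind of second.
D3 to E3 is 2 semitones, which makes it a major second; the second version is lower, so the direction is down.
Checking another pair — E5 → D5 — gives the same interval.

down a major second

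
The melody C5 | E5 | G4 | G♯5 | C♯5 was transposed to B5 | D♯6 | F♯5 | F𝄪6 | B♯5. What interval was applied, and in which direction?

From C5 to B5 is 7 letter names — a seventh of some quality.
C5 to B5 is 11 semitones, which makes it a major seventh; the second version is higher, so the direction is up.
Checking another pair — C#5 → B#5 — gives the same interval.

up a major seventh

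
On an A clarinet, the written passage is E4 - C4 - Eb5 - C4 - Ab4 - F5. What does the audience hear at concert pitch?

Written C4 on the A clarinet sounds as A3, a minor third lower; apply that shift to every note.
E4 to C#4
C4 to A3
Eb5 to C5
C4 to A3
Ab4 to F4
F5 to D5

C#4 A3 C5 A3 F4 D5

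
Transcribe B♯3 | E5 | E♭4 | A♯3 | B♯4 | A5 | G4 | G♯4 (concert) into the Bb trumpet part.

Written C4 sounds as Bb3 on the Bb trumpet, so concert pitches are written a major second up.
B#3 → C##4
E5 → F#5
Eb4 → F4
A#3 → B#3
B#4 → C##5
A5 → B5
G4 → A4
G#4 → A#4

C##4 F#5 F4 B#3 C##5 B5 A4 A#4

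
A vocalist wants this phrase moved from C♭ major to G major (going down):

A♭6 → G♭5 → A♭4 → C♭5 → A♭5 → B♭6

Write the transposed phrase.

C♭ major to G major down is a diminished fourth, so every note moves down by that interval.
Ab6 becomes E6
Gb5 becomes D5
Ab4 becomes E4
Cb5 becomes G4
Ab5 becomes E5
Bb6 becomes F#6

E6 D5 E4 G4 E5 F#6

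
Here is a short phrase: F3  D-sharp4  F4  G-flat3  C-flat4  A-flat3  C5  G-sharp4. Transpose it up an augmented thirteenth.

F3: a thirteenth up reaches D, and 22 semitones makes it D#5.
D#4 up an augmented thirteenth is B##5.
An augmented thirteenth up from F4 gives D#6.
Gb3: a thirteenth up reaches E, and 22 semitones makes it E5.
An augmented thirteenth up from Cb4 gives A5.
Ab3 up an augmented thirteenth is F#5.
An augmented thirteenth up from C5 gives A#6.
G#4 up an augmented thirteenth is E##6.

D#5 B##5 D#6 E5 A5 F#5 A#6 E##6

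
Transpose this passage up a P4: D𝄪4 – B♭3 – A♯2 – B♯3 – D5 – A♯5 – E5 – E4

D##4 becomes G##4
Bb3 becomes Eb4
A#2 becomes D#3
B#3 becomes E#4
D5 becomes G5
A#5 becomes D#6
E5 becomes A5
E4 becomes A4

G##4 Eb4 D#3 E#4 G5 D#6 A5 A4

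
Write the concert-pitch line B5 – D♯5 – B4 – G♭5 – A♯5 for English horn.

F#6 A#5 F#5 Db6 E#6

Written C4 sounds as F3 on the English horn, so concert pitches are written a perfect fifth up.
B5 -> F#6
D#5 -> A#5
B4 -> F#5
Gb5 -> Db6
A#5 -> E#6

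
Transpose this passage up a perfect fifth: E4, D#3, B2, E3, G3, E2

B4 A#3 F#3 B3 D4 B2

E4: a fifth up reaches B, and 7 semitones makes it B4.
A perfect fifth up from D#3 gives A#3.
A perfect fifth up from B2 gives F#3.
A perfect fifth up from E3 gives B3.
A perfect fifth up from G3 gives D4.
E2 up a perfect fifth is B2.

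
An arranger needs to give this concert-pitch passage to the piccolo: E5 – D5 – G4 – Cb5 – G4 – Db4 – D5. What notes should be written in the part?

E4 D4 G3 Cb4 G3 Db3 D4

Written C4 sounds as C5 on the piccolo, so concert pitches are written a perfect octave down.
E5 to E4
D5 to D4
G4 to G3
Cb5 to Cb4
G4 to G3
Db4 to Db3
D5 to D4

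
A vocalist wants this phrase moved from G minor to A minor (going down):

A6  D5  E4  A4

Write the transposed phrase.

G minor to A minor down is a minor seventh, so every note moves down by that interval.
A6 gives B5
D5 gives E4
E4 gives F#3
A4 gives B3

B5 E4 F#3 B3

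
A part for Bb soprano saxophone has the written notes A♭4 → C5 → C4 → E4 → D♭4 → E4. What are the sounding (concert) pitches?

The Bb soprano saxophone sounds a major second below written, so transpose each written note down a major second.
Ab4 gives Gb4
C5 gives Bb4
C4 gives Bb3
E4 gives D4
Db4 gives Cb4
E4 gives D4

Gb4 Bb4 Bb3 D4 Cb4 D4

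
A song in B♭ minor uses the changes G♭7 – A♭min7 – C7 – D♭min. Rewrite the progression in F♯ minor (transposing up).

B♭ minor up to F♯ minor is an augmented fifth; each chord root moves by that interval while the quality stays the same.
G♭7: root G♭ up an augmented fifth → D, giving D7.
A♭min7: root A♭ up an augmented fifth → E, giving Emin7.
C7: root C up an augmented fifth → G#, giving G#7.
D♭min: root D♭ up an augmented fifth → A, giving Amin.

D7 Emin7 G#7 Amin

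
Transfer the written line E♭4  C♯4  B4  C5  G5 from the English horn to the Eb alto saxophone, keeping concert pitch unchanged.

F4 D#4 C#5 D5 A5

First find concert pitch: the English horn sounds a perfect fifth below written, so E♭4 C♯4 B4 C5 G5 sounds Ab3 F#3 E4 F4 C5.
Then write for Eb alto saxophone: it sounds a major sixth below written, so the part must be a major sixth above concert.
Ab3 → F4
F#3 → D#4
E4 → C#5
F4 → D5
C5 → A5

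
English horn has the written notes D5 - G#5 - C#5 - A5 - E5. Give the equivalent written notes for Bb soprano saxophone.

First find concert pitch: the English horn sounds a perfect fifth below written, so D5 G#5 C#5 A5 E5 sounds G4 C#5 F#4 D5 A4.
Then write for Bb soprano saxophone: it sounds a major second below written, so the part must be a major second above concert.
G4 → A4
C#5 → D#5
F#4 → G#4
D5 → E5
A4 → B4

A4 D#5 G#4 E5 B4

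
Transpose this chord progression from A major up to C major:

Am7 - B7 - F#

Cm7 D7 A

A major up to C major is a minor third; each chord root moves by that interval while the quality stays the same.
Am7: root A up a minor third → C, giving Cm7.
B7: root B up a minor third → D, giving D7.
F#: root F# up a minor third → A, giving A.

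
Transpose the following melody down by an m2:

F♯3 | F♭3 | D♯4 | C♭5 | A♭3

F#3: a second down reaches E, and 1 semitone makes it E#3.
Fb3: a second down reaches E, and 1 semitone makes it Eb3.
D#4 down a minor second is C##4.
A minor second down from Cb5 gives Bb4.
Ab3: a second down reaches G, and 1 semitone makes it G3.

E#3 Eb3 C##4 Bb4 G3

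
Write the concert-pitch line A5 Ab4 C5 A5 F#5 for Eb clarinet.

F#5 F4 A4 F#5 D#5

Written C4 sounds as Eb4 on the Eb clarinet, so concert pitches are written a minor third down.
A5 to F#5
Ab4 to F4
C5 to A4
A5 to F#5
F#5 to D#5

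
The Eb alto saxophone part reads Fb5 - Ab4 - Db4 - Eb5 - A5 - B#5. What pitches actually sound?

Abb4 Cb4 Fb3 Gb4 C5 D#5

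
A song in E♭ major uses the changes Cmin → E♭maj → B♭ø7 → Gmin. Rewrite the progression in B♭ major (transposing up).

E♭ major up to B♭ major is a perfect fifth; each chord root moves by that interval while the quality stays the same.
Cmin: root C up a perfect fifth → G, giving Gmin.
E♭maj: root E♭ up a perfect fifth → Bb, giving Bbmaj.
B♭ø7: root B♭ up a perfect fifth → F, giving Fø7.
Gmin: root G up a perfect fifth → D, giving Dmin.

Gmin Bbmaj Fø7 Dmin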